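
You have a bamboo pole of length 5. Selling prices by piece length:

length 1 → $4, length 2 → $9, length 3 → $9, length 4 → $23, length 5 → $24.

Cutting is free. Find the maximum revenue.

Build R[k] bottom-up: R[k] = max over allowed piece i of (p[i] + R[k−i]).
R[1] = 4
R[2] = max(4+4, 9+0) = 9
R[3] = max(4+9, 9+4, 9+0) = 13
R[4] = max(4+13, 9+9, 9+4, 23+0) = 23
R[5] = max(4+23, 9+13, 9+9, 23+4, 24+0) = 27
One optimal cutting: 4 + 1 → $23 + $4 = $27.

27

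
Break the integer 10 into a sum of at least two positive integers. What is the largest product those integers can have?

Define g[k] = max over 1≤i<k of i · max(k−i, g[k−i]); the inner max lets the remainder stay uncut if that's better.
Small cases: g[2]=1, g[3]=2, g[4]=4, g[5]=6.
g[6] = 3*max(3,2) = 3*3 = 9
g[7] = 2*max(5,6) = 2*6 = 12
g[8] = 2*max(6,9) = 2*9 = 18
g[9] = 3*max(6,9) = 3*9 = 27
g[10] = 2*max(8,18) = 2*18 = 36
One optimal split: 3 + 3 + 2 + 2; product 3*3*2*2 = 36.

36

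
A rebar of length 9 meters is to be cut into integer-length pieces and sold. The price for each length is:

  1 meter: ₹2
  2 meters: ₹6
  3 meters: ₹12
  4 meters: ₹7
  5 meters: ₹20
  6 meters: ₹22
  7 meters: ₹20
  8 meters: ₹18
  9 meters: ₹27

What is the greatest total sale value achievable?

Consider every possible first cut. R[k] is the best of p[i]+R[k−i] over all sellable i≤k.
R[1] = 2
R[2] = max(2+2, 6+0) = 6
R[3] = max(2+6, 6+2, 12+0) = 12
R[4] = max(2+12, 6+6, 12+2, 7+0) = 14
R[5] = max(2+14, 6+12, 12+6, 7+2, 20+0) = 20
R[6] = max(2+20, 6+14, 12+12, 7+6, 20+2, 22+0) = 24
R[7] = max(2+24, 6+20, 12+14, …, 22+2, 20+0) = 26
R[8] = max(2+26, 6+24, 12+20, …, 20+2, 18+0) = 32
R[9] = max(2+32, 6+26, 12+24, …, 18+2, 27+0) = 36
One optimal cutting: 3 + 3 + 3 → ₹12 + ₹12 + ₹12 = ₹36.

36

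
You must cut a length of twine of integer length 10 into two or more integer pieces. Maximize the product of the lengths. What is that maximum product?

36

Fill m[k] for k=2..10: at each k try every first piece i and multiply by the better of (k−i) uncut or m[k−i].
m[2] = 1*max(1,0) = 1*1 = 1
m[3] = max(1*2, 2*1) = 2
m[4] = max(1*3, 2*2, 3*1) = 4
m[5] = max(1*4, 2*3, 3*2, 4*1) = 6
m[6] = max(1*6, 2*4, 3*3, 4*2, 5*1) = 9
m[7] = max(1*9, 2*6, 3*4, 4*3, 5*2, 6*1) = 12
m[8] = max(1*12, 2*9, 3*6, …, 6*2, 7*1) = 18
m[9] = max(1*18, 2*12, 3*9, …, 7*2, 8*1) = 27
m[10] = max(1*27, 2*18, 3*12, …, 8*2, 9*1) = 36
One optimal split: 3 + 3 + 2 + 2; product 3*3*2*2 = 36.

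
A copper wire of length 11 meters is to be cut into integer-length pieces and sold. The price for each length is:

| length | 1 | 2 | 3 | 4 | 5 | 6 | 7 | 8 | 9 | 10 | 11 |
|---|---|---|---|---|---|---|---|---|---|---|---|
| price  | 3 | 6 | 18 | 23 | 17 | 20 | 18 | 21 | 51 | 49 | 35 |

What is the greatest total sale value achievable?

Let v[k] be the best obtainable value from length k. For each k, try every first piece i and keep the best of price[i] + v[k−i].
v[1] = 3
v[2] = 6  (first piece 1, then v[1]=3)
v[3] = 18
v[4] = 23
v[5] = 26  (first piece 1, then v[4]=23)
v[6] = 36  (first piece 3, then v[3]=18)
v[7] = 41  (first piece 3, then v[4]=23)
v[8] = 46  (first piece 4, then v[4]=23)
v[9] = 54  (first piece 3, then v[6]=36)
v[10] = 59  (first piece 3, then v[7]=41)
v[11] = 64  (first piece 3, then v[8]=46)
One optimal cutting: 4 + 4 + 3 → €23 + €23 + €18 = €64.

64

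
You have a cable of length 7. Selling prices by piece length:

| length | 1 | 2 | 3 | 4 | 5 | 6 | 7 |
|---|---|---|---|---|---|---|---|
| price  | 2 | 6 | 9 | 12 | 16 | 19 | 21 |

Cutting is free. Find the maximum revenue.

22

Build r[k] bottom-up: r[k] = max over allowed piece i of (p[i] + r[k−i]).
r[1] = 2
r[2] = 6
r[3] = 9
r[4] = 12  (first piece 2, then r[2]=6)
r[5] = 16
r[6] = 19
r[7] = 22  (first piece 2, then r[5]=16)
One optimal cutting: 5 + 2 → $16 + $6 = $22.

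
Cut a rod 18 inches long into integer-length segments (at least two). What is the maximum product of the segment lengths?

Let m[k] be the best product for length k (with at least one cut). For each first piece i, the rest contributes max(k−i, m[k−i]).
m[2] = 1×max(1,0) = 1×1 = 1
m[3] = 1×max(2,1) = 1×2 = 2
m[4] = 2×max(2,1) = 2×2 = 4
m[5] = 2×max(3,2) = 2×3 = 6
m[6] = 3×max(3,2) = 3×3 = 9
m[7] = 2×max(5,6) = 2×6 = 12
m[8] = 2×max(6,9) = 2×9 = 18
m[9] = 3×max(6,9) = 3×9 = 27
m[10] = 2×max(8,18) = 2×18 = 36
m[11] = 2×max(9,27) = 2×27 = 54
m[12] = 3×max(9,27) = 3×27 = 81
m[13] = 2×max(11,54) = 2×54 = 108
m[14] = 2×max(12,81) = 2×81 = 162
m[15] = 3×max(12,81) = 3×81 = 243
m[16] = 2×max(14,162) = 2×162 = 324
m[17] = 2×max(15,243) = 2×243 = 486
m[18] = 3×max(15,243) = 3×243 = 729
One optimal split: 3 + 3 + 3 + 3 + 3 + 3; product 3×3×3×3×3×3 = 729.

729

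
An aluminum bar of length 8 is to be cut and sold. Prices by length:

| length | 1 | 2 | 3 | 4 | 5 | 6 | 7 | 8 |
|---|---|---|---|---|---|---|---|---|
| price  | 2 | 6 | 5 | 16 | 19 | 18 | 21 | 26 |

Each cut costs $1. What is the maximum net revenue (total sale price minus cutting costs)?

Consider every possible first cut. r[k] is the best of p[i]+r[k−i] over all sellable i≤k, charging 1 whenever i<k.
r[1] = 2
r[2] = 6
r[3] = 7  (first piece 1, then r[2]=6)
r[4] = 16
r[5] = 19
r[6] = 21  (first piece 2, then r[4]=16)
r[7] = 24  (first piece 2, then r[5]=19)
r[8] = 31  (first piece 4, then r[4]=16)
One optimal plan: pieces 4 + 4 (1 cut) → $32 − $1 = $31.

31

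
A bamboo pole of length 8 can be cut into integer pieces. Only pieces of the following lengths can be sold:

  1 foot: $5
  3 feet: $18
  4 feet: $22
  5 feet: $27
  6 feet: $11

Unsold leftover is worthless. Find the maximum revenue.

46

Consider every possible first cut. f[k] is the best of p[i]+f[k−i] over all sellable i≤k.
f[1] = 5
f[2] = 10  (first piece 1, then f[1]=5)
f[3] = 18
f[4] = 23  (first piece 1, then f[3]=18)
f[5] = 28  (first piece 1, then f[4]=23)
f[6] = 36  (first piece 3, then f[3]=18)
f[7] = 41  (first piece 1, then f[6]=36)
f[8] = 46  (first piece 1, then f[7]=41)
One optimal cutting: 3 + 3 + 1 + 1 → $46.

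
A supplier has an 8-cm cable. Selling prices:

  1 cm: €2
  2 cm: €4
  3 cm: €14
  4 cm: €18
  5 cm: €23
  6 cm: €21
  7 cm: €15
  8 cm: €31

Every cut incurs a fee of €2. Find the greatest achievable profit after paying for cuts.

Build net[k] bottom-up: net[k] = max over allowed piece i of (p[i] + net[k−i]) − 2 per cut.
net[1] = 2
net[2] = 4
net[3] = 14
net[4] = 18
net[5] = 23
net[6] = 26  (first piece 3, then net[3]=14)
net[7] = 30  (first piece 3, then net[4]=18)
net[8] = 35  (first piece 3, then net[5]=23)
One optimal plan: pieces 5 + 3 (1 cut) → €37 − €2 = €35.

35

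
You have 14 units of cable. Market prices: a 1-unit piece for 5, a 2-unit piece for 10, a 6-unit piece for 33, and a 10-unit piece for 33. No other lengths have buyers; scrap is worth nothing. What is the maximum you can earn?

Consider every possible first cut. r[k] is the best of p[i]+r[k−i] over all sellable i≤k.
r[1] = 5
r[2] = max(5+5, 10+0) = 10
r[3] = max(5+10, 10+5) = 15
r[4] = max(5+15, 10+10) = 20
r[5] = max(5+20, 10+15) = 25
r[6] = max(5+25, 10+20, 33+0) = 33
r[7] = max(5+33, 10+25, 33+5) = 38
r[8] = max(5+38, 10+33, 33+10) = 43
r[9] = max(5+43, 10+38, 33+15) = 48
r[10] = max(5+48, 10+43, 33+20, 33+0) = 53
r[11] = max(5+53, 10+48, 33+25, 33+5) = 58
r[12] = max(5+58, 10+53, 33+33, 33+10) = 66
r[13] = max(5+66, 10+58, 33+38, 33+15) = 71
r[14] = max(5+71, 10+66, 33+43, 33+20) = 76
One optimal cutting: 6 + 6 + 1 + 1 → 76.

76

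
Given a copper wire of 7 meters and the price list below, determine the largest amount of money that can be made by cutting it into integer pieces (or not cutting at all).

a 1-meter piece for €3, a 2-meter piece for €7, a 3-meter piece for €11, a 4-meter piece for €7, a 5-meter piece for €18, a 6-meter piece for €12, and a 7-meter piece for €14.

Consider every possible first cut. best[k] is the best of p[i]+best[k−i] over all sellable i≤k.
best[1] = 3
best[2] = 7
best[3] = 11
best[4] = 14  (first piece 1, then best[3]=11)
best[5] = 18  (first piece 2, then best[3]=11)
best[6] = 22  (first piece 3, then best[3]=11)
best[7] = 25  (first piece 1, then best[6]=22)
One optimal cutting: 3 + 3 + 1 → €11 + €11 + €3 = €25.

25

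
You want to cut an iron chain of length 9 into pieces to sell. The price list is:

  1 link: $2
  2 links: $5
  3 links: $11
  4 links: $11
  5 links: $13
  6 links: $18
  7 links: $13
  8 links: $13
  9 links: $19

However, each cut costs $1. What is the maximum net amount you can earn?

Let net[k] be the best obtainable value from length k. For each k, try every first piece i and keep the best of price[i] + net[k−i] minus the 1 cut fee when i<k.
net[1] = 2
net[2] = max(2+2-1, 5+0) = 5
net[3] = max(2+5-1, 5+2-1, 11+0) = 11
net[4] = max(2+11-1, 5+5-1, 11+2-1, 11+0) = 12
net[5] = max(2+12-1, 5+11-1, 11+5-1, 11+2-1, 13+0) = 15
net[6] = max(2+15-1, 5+12-1, 11+11-1, 11+5-1, 13+2-1, 18+0) = 21
net[7] = max(2+21-1, 5+15-1, 11+12-1, …, 18+2-1, 13+0) = 22
net[8] = max(2+22-1, 5+21-1, 11+15-1, …, 13+2-1, 13+0) = 25
net[9] = max(2+25-1, 5+22-1, 11+21-1, …, 13+2-1, 19+0) = 31
One optimal plan: pieces 3 + 3 + 3 (2 cuts) → $33 − $2 = $31.

31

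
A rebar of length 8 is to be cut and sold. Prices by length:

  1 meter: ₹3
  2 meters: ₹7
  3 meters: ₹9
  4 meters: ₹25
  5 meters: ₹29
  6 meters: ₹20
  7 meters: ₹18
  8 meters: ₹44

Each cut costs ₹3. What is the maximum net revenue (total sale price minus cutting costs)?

Let r[k] be the best obtainable value from length k. For each k, try every first piece i and keep the best of price[i] + r[k−i] minus the 3 cut fee when i<k.
r[1] = 3
r[2] = max(3+3-3, 7+0) = 7
r[3] = max(3+7-3, 7+3-3, 9+0) = 9
r[4] = max(3+9-3, 7+7-3, 9+3-3, 25+0) = 25
r[5] = max(3+25-3, 7+9-3, 9+7-3, 25+3-3, 29+0) = 29
r[6] = max(3+29-3, 7+25-3, 9+9-3, 25+7-3, 29+3-3, 20+0) = 29
r[7] = max(3+29-3, 7+29-3, 9+25-3, …, 20+3-3, 18+0) = 33
r[8] = max(3+33-3, 7+29-3, 9+29-3, …, 18+3-3, 44+0) = 47
One optimal plan: pieces 4 + 4 (1 cut) → ₹50 − ₹3 = ₹47.

47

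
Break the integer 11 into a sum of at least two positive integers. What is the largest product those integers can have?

Define f[k] = max over 1≤i<k of i · max(k−i, f[k−i]); the inner max lets the remainder stay uncut if that's better.
f[2] = 1·max(1,0) = 1·1 = 1
f[3] = 1·max(2,1) = 1·2 = 2
f[4] = 2·max(2,1) = 2·2 = 4
f[5] = 2·max(3,2) = 2·3 = 6
f[6] = 3·max(3,2) = 3·3 = 9
f[7] = 2·max(5,6) = 2·6 = 12
f[8] = 2·max(6,9) = 2·9 = 18
f[9] = 3·max(6,9) = 3·9 = 27
f[10] = 2·max(8,18) = 2·18 = 36
f[11] = 2·max(9,27) = 2·27 = 54
One optimal split: 3 + 3 + 3 + 2; product 3·3·3·2 = 54.

54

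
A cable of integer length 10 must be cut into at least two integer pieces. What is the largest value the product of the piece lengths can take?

36

Let m[k] be the best product for length k (with at least one cut). For each first piece i, the rest contributes max(k−i, m[k−i]).
m[2] = 1·max(1,0) = 1·1 = 1
m[3] = 1·max(2,1) = 1·2 = 2
m[4] = 2·max(2,1) = 2·2 = 4
m[5] = 2·max(3,2) = 2·3 = 6
m[6] = 3·max(3,2) = 3·3 = 9
m[7] = 2·max(5,6) = 2·6 = 12
m[8] = 2·max(6,9) = 2·9 = 18
m[9] = 3·max(6,9) = 3·9 = 27
m[10] = 2·max(8,18) = 2·18 = 36
One optimal split: 3 + 3 + 2 + 2; product 3·3·2·2 = 36.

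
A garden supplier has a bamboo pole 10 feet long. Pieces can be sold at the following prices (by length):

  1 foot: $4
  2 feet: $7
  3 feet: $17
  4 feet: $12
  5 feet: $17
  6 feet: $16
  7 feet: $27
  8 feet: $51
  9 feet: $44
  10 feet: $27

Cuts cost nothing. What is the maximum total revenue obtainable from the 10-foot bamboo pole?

59

Let best[k] be the best obtainable value from length k. For each k, try every first piece i and keep the best of price[i] + best[k−i].
best[1] = 4
best[2] = max(4+4, 7+0) = 8
best[3] = max(4+8, 7+4, 17+0) = 17
best[4] = max(4+17, 7+8, 17+4, 12+0) = 21
best[5] = max(4+21, 7+17, 17+8, 12+4, 17+0) = 25
best[6] = max(4+25, 7+21, 17+17, 12+8, 17+4, 16+0) = 34
best[7] = max(4+34, 7+25, 17+21, …, 16+4, 27+0) = 38
best[8] = max(4+38, 7+34, 17+25, …, 27+4, 51+0) = 51
best[9] = max(4+51, 7+38, 17+34, …, 51+4, 44+0) = 55
best[10] = max(4+55, 7+51, 17+38, …, 44+4, 27+0) = 59
One optimal cutting: 8 + 1 + 1 → $51 + $4 + $4 = $59.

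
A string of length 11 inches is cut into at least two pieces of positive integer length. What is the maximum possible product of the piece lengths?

54

Let f[k] be the best product for length k (with at least one cut). For each first piece i, the rest contributes max(k−i, f[k−i]).
f[2] = 1×max(1,0) = 1×1 = 1
f[3] = max(1×2, 2×1) = 2
f[4] = max(1×3, 2×2, 3×1) = 4
f[5] = max(1×4, 2×3, 3×2, 4×1) = 6
f[6] = max(1×6, 2×4, 3×3, 4×2, 5×1) = 9
f[7] = max(1×9, 2×6, 3×4, 4×3, 5×2, 6×1) = 12
f[8] = max(1×12, 2×9, 3×6, …, 6×2, 7×1) = 18
f[9] = max(1×18, 2×12, 3×9, …, 7×2, 8×1) = 27
f[10] = max(1×27, 2×18, 3×12, …, 8×2, 9×1) = 36
f[11] = max(1×36, 2×27, 3×18, …, 9×2, 10×1) = 54
One optimal split: 3 + 3 + 3 + 2; product 3×3×3×2 = 54.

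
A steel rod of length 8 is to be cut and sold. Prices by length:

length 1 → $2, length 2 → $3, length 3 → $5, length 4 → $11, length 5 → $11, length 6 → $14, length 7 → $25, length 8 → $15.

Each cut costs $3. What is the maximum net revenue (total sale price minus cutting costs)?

24

Consider every possible first cut. r[k] is the best of p[i]+r[k−i] over all sellable i≤k, charging 3 whenever i<k.
r[1] = 2
r[2] = max(2+2-3, 3+0) = 3
r[3] = max(2+3-3, 3+2-3, 5+0) = 5
r[4] = max(2+5-3, 3+3-3, 5+2-3, 11+0) = 11
r[5] = max(2+11-3, 3+5-3, 5+3-3, 11+2-3, 11+0) = 11
r[6] = max(2+11-3, 3+11-3, 5+5-3, 11+3-3, 11+2-3, 14+0) = 14
r[7] = max(2+14-3, 3+11-3, 5+11-3, …, 14+2-3, 25+0) = 25
r[8] = max(2+25-3, 3+14-3, 5+11-3, …, 25+2-3, 15+0) = 24
One optimal plan: pieces 7 + 1 (1 cut) → $27 − $3 = $24.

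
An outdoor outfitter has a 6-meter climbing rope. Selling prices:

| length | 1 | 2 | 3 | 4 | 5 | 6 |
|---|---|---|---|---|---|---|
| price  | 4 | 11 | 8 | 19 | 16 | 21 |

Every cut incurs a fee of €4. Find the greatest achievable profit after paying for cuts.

Let net[k] be the best obtainable value from length k. For each k, try every first piece i and keep the best of price[i] + net[k−i] minus the 4 cut fee when i<k.
net[1] = 4
net[2] = max(4+4-4, 11+0) = 11
net[3] = max(4+11-4, 11+4-4, 8+0) = 11
net[4] = max(4+11-4, 11+11-4, 8+4-4, 19+0) = 19
net[5] = max(4+19-4, 11+11-4, 8+11-4, 19+4-4, 16+0) = 19
net[6] = max(4+19-4, 11+19-4, 8+11-4, 19+11-4, 16+4-4, 21+0) = 26
One optimal plan: pieces 4 + 2 (1 cut) → €30 − €4 = €26.

26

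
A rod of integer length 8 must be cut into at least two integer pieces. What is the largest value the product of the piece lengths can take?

Let P[k] be the best product for length k (with at least one cut). For each first piece i, the rest contributes max(k−i, P[k−i]).
P[2] = 1*max(1,0) = 1*1 = 1
P[3] = 1*max(2,1) = 1*2 = 2
P[4] = 2*max(2,1) = 2*2 = 4
P[5] = 2*max(3,2) = 2*3 = 6
P[6] = 3*max(3,2) = 3*3 = 9
P[7] = 2*max(5,6) = 2*6 = 12
P[8] = 2*max(6,9) = 2*9 = 18
One optimal split: 3 + 3 + 2; product 3*3*2 = 18.

18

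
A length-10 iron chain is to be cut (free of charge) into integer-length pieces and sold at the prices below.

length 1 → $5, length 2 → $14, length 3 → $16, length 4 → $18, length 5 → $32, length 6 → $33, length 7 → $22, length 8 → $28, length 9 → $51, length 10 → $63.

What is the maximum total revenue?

70

Consider every possible first cut. best[k] is the best of p[i]+best[k−i] over all sellable i≤k.
best[1] = 5
best[2] = max(5+5, 14+0) = 14
best[3] = max(5+14, 14+5, 16+0) = 19
best[4] = max(5+19, 14+14, 16+5, 18+0) = 28
best[5] = max(5+28, 14+19, 16+14, 18+5, 32+0) = 33
best[6] = max(5+33, 14+28, 16+19, 18+14, 32+5, 33+0) = 42
best[7] = max(5+42, 14+33, 16+28, …, 33+5, 22+0) = 47
best[8] = max(5+47, 14+42, 16+33, …, 22+5, 28+0) = 56
best[9] = max(5+56, 14+47, 16+42, …, 28+5, 51+0) = 61
best[10] = max(5+61, 14+56, 16+47, …, 51+5, 63+0) = 70
One optimal cutting: 2 + 2 + 2 + 2 + 2 → $14 + $14 + $14 + $14 + $14 = $70.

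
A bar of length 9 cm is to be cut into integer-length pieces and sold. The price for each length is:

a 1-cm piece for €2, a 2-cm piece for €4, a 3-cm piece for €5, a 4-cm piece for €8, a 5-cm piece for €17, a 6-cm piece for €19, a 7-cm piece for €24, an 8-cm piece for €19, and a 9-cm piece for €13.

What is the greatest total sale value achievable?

Build v[k] bottom-up: v[k] = max over allowed piece i of (p[i] + v[k−i]).
v[1] = 2
v[2] = 4  (first piece 1, then v[1]=2)
v[3] = 6  (first piece 1, then v[2]=4)
v[4] = 8  (first piece 1, then v[3]=6)
v[5] = 17
v[6] = 19  (first piece 1, then v[5]=17)
v[7] = 24
v[8] = 26  (first piece 1, then v[7]=24)
v[9] = 28  (first piece 1, then v[8]=26)
One optimal cutting: 7 + 1 + 1 → €24 + €2 + €2 = €28.

28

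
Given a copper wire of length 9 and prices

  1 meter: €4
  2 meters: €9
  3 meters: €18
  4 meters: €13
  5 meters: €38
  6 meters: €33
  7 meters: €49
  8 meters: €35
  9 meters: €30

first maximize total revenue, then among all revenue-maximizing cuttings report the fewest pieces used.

Build r[k] bottom-up: r[k] = max over allowed piece i of (p[i] + r[k−i]).
r[1] = 4
r[2] = max(4+4, 9+0) = 9
r[3] = max(4+9, 9+4, 18+0) = 18
r[4] = max(4+18, 9+9, 18+4, 13+0) = 22
r[5] = max(4+22, 9+18, 18+9, 13+4, 38+0) = 38
r[6] = max(4+38, 9+22, 18+18, 13+9, 38+4, 33+0) = 42
r[7] = max(4+42, 9+38, 18+22, …, 33+4, 49+0) = 49
r[8] = max(4+49, 9+42, 18+38, …, 49+4, 35+0) = 56
r[9] = max(4+56, 9+49, 18+42, …, 35+4, 30+0) = 60
Maximum revenue is €60.
Now minimize piece count subject to staying optimal: for each k, pieces[k] = 1 + min over i with p[i]+r[k−i]=r[k] of pieces[k−i].
pieces[6] = 2
pieces[7] = 1
pieces[8] = 2
pieces[9] = 3

3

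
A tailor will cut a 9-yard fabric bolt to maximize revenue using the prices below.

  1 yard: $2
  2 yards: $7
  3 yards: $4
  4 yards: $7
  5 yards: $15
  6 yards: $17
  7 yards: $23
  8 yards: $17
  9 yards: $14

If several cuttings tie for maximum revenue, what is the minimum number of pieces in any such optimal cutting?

Let r[k] be the best obtainable value from length k. For each k, try every first piece i and keep the best of price[i] + r[k−i].
r[1] = 2
r[2] = max(2+2, 7+0) = 7
r[3] = max(2+7, 7+2, 4+0) = 9
r[4] = max(2+9, 7+7, 4+2, 7+0) = 14
r[5] = max(2+14, 7+9, 4+7, 7+2, 15+0) = 16
r[6] = max(2+16, 7+14, 4+9, 7+7, 15+2, 17+0) = 21
r[7] = max(2+21, 7+16, 4+14, …, 17+2, 23+0) = 23
r[8] = max(2+23, 7+21, 4+16, …, 23+2, 17+0) = 28
r[9] = max(2+28, 7+23, 4+21, …, 17+2, 14+0) = 30
Maximum revenue is $30.
Now minimize piece count subject to staying optimal: for each k, pieces[k] = 1 + min over i with p[i]+r[k−i]=r[k] of pieces[k−i].
pieces[6] = 3
pieces[7] = 1
pieces[8] = 4
pieces[9] = 2

2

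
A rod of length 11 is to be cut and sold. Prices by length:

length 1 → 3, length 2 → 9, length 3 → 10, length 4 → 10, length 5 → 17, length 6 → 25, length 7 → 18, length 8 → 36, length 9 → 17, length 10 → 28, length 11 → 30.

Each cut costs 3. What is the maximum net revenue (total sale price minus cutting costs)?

43

Let r[k] be the best obtainable value from length k. For each k, try every first piece i and keep the best of price[i] + r[k−i] minus the 3 cut fee when i<k.
r[1] = 3
r[2] = 9
r[3] = 10
r[4] = 15  (first piece 2, then r[2]=9)
r[5] = 17
r[6] = 25
r[7] = 25  (first piece 1, then r[6]=25)
r[8] = 36
r[9] = 36  (first piece 1, then r[8]=36)
r[10] = 42  (first piece 2, then r[8]=36)
r[11] = 43  (first piece 3, then r[8]=36)
One optimal plan: pieces 8 + 3 (1 cut) → 46 − 3 = 43.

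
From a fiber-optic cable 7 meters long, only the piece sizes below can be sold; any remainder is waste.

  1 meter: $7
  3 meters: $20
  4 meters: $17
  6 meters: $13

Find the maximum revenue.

Let f[k] be the best obtainable value from length k. For each k, try every first piece i and keep the best of price[i] + f[k−i].
f[1] = 7
f[2] = 14  (first piece 1, then f[1]=7)
f[3] = 21  (first piece 1, then f[2]=14)
f[4] = 28  (first piece 1, then f[3]=21)
f[5] = 35  (first piece 1, then f[4]=28)
f[6] = 42  (first piece 1, then f[5]=35)
f[7] = 49  (first piece 1, then f[6]=42)
One optimal cutting: 1 + 1 + 1 + 1 + 1 + 1 + 1 → $49.

49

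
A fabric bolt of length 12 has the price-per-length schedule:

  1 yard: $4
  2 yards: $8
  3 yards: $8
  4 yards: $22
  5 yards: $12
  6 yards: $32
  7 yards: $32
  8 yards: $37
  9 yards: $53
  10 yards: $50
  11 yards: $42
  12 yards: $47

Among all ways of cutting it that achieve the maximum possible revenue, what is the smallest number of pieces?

Build r[k] bottom-up: r[k] = max over allowed piece i of (p[i] + r[k−i]).
r[1] = 4
r[2] = max(4+4, 8+0) = 8
r[3] = max(4+8, 8+4, 8+0) = 12
r[4] = max(4+12, 8+8, 8+4, 22+0) = 22
r[5] = max(4+22, 8+12, 8+8, 22+4, 12+0) = 26
r[6] = max(4+26, 8+22, 8+12, 22+8, 12+4, 32+0) = 32
r[7] = max(4+32, 8+26, 8+22, …, 32+4, 32+0) = 36
r[8] = max(4+36, 8+32, 8+26, …, 32+4, 37+0) = 44
r[9] = max(4+44, 8+36, 8+32, …, 37+4, 53+0) = 53
r[10] = max(4+53, 8+44, 8+36, …, 53+4, 50+0) = 57
r[11] = max(4+57, 8+53, 8+44, …, 50+4, 42+0) = 61
r[12] = max(4+61, 8+57, 8+53, …, 42+4, 47+0) = 66
Maximum revenue is $66.
Now minimize piece count subject to staying optimal: for each k, pieces[k] = 1 + min over i with p[i]+r[k−i]=r[k] of pieces[k−i].
pieces[9] = 1
pieces[10] = 2
pieces[11] = 2
pieces[12] = 3

3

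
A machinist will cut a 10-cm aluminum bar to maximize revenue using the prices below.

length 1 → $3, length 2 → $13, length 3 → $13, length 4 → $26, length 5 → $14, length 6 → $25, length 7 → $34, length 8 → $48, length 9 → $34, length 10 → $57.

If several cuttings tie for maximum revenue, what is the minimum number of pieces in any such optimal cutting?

3

Build r[k] bottom-up: r[k] = max over allowed piece i of (p[i] + r[k−i]).
r[1] = 3
r[2] = 13
r[3] = 16  (first piece 1, then r[2]=13)
r[4] = 26  (first piece 2, then r[2]=13)
r[5] = 29  (first piece 1, then r[4]=26)
r[6] = 39  (first piece 2, then r[4]=26)
r[7] = 42  (first piece 1, then r[6]=39)
r[8] = 52  (first piece 2, then r[6]=39)
r[9] = 55  (first piece 1, then r[8]=52)
r[10] = 65  (first piece 2, then r[8]=52)
Maximum revenue is $65.
Now minimize piece count subject to staying optimal: for each k, pieces[k] = 1 + min over i with p[i]+r[k−i]=r[k] of pieces[k−i].
pieces[7] = 3
pieces[8] = 2
pieces[9] = 3
pieces[10] = 3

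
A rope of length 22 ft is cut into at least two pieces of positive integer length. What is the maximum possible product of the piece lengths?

Let f[k] be the best product for length k (with at least one cut). For each first piece i, the rest contributes max(k−i, f[k−i]).
f[2] = 1·max(1,0) = 1·1 = 1
f[3] = 1·max(2,1) = 1·2 = 2
f[4] = 2·max(2,1) = 2·2 = 4
f[5] = 2·max(3,2) = 2·3 = 6
f[6] = 3·max(3,2) = 3·3 = 9
f[7] = 2·max(5,6) = 2·6 = 12
f[8] = 2·max(6,9) = 2·9 = 18
f[9] = 3·max(6,9) = 3·9 = 27
f[10] = 2·max(8,18) = 2·18 = 36
f[11] = 2·max(9,27) = 2·27 = 54
f[12] = 3·max(9,27) = 3·27 = 81
f[13] = 2·max(11,54) = 2·54 = 108
f[14] = 2·max(12,81) = 2·81 = 162
f[15] = 3·max(12,81) = 3·81 = 243
f[16] = 2·max(14,162) = 2·162 = 324
f[17] = 2·max(15,243) = 2·243 = 486
f[18] = 3·max(15,243) = 3·243 = 729
f[19] = 2·max(17,486) = 2·486 = 972
f[20] = 2·max(18,729) = 2·729 = 1458
f[21] = 3·max(18,729) = 3·729 = 2187
f[22] = 2·max(20,1458) = 2·1458 = 2916
One optimal split: 3 + 3 + 3 + 3 + 3 + 3 + 2 + 2; product 3·3·3·3·3·3·2·2 = 2916.

2916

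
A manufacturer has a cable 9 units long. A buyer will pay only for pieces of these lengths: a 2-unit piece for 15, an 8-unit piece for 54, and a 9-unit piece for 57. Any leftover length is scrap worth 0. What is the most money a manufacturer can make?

60

Let r[k] be the best obtainable value from length k. For each k, try every first piece i and keep the best of price[i] + r[k−i].
r[1] = 0
r[2] = 15
r[3] = 15
r[4] = 30  (first piece 2, then r[2]=15)
r[5] = 30
r[6] = 45  (first piece 2, then r[4]=30)
r[7] = 45
r[8] = max(15+45, 54+0) = 60
r[9] = max(15+45, 54+0, 57+0) = 60
One optimal cutting: pieces 2 + 2 + 2 + 2 with 1 unit of scrap → 60.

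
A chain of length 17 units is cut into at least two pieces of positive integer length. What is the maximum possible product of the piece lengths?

Fill P[k] for k=2..17: at each k try every first piece i and multiply by the better of (k−i) uncut or P[k−i].
P[2] = 1×max(1,0) = 1×1 = 1
P[3] = max(1×2, 2×1) = 2
P[4] = max(1×3, 2×2, 3×1) = 4
P[5] = max(1×4, 2×3, 3×2, 4×1) = 6
P[6] = max(1×6, 2×4, 3×3, 4×2, 5×1) = 9
P[7] = max(1×9, 2×6, 3×4, 4×3, 5×2, 6×1) = 12
P[8] = max(1×12, 2×9, 3×6, …, 6×2, 7×1) = 18
P[9] = max(1×18, 2×12, 3×9, …, 7×2, 8×1) = 27
P[10] = max(1×27, 2×18, 3×12, …, 8×2, 9×1) = 36
P[11] = max(1×36, 2×27, 3×18, …, 9×2, 10×1) = 54
P[12] = max(1×54, 2×36, 3×27, …, 10×2, 11×1) = 81
P[13] = max(1×81, 2×54, 3×36, …, 11×2, 12×1) = 108
P[14] = max(1×108, 2×81, 3×54, …, 12×2, 13×1) = 162
P[15] = max(1×162, 2×108, 3×81, …, 13×2, 14×1) = 243
P[16] = max(1×243, 2×162, 3×108, …, 14×2, 15×1) = 324
P[17] = max(1×324, 2×243, 3×162, …, 15×2, 16×1) = 486
One optimal split: 3 + 3 + 3 + 3 + 3 + 2; product 3×3×3×3×3×2 = 486.

486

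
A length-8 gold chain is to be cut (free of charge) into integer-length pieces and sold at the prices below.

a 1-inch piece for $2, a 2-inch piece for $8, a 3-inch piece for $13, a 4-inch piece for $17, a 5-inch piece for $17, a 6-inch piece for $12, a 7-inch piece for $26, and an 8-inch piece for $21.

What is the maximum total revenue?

34

Consider every possible first cut. R[k] is the best of p[i]+R[k−i] over all sellable i≤k.
R[1] = 2
R[2] = max(2+2, 8+0) = 8
R[3] = max(2+8, 8+2, 13+0) = 13
R[4] = max(2+13, 8+8, 13+2, 17+0) = 17
R[5] = max(2+17, 8+13, 13+8, 17+2, 17+0) = 21
R[6] = max(2+21, 8+17, 13+13, 17+8, 17+2, 12+0) = 26
R[7] = max(2+26, 8+21, 13+17, …, 12+2, 26+0) = 30
R[8] = max(2+30, 8+26, 13+21, …, 26+2, 21+0) = 34
One optimal cutting: 3 + 3 + 2 → $13 + $13 + $8 = $34.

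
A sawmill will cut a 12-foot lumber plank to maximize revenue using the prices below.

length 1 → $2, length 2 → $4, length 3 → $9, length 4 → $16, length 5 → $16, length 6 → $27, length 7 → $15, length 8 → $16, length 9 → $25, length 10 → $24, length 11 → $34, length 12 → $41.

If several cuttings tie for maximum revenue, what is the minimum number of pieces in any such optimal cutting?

Build r[k] bottom-up: r[k] = max over allowed piece i of (p[i] + r[k−i]).
r[1] = 2
r[2] = max(2+2, 4+0) = 4
r[3] = max(2+4, 4+2, 9+0) = 9
r[4] = max(2+9, 4+4, 9+2, 16+0) = 16
r[5] = max(2+16, 4+9, 9+4, 16+2, 16+0) = 18
r[6] = max(2+18, 4+16, 9+9, 16+4, 16+2, 27+0) = 27
r[7] = max(2+27, 4+18, 9+16, …, 27+2, 15+0) = 29
r[8] = max(2+29, 4+27, 9+18, …, 15+2, 16+0) = 32
r[9] = max(2+32, 4+29, 9+27, …, 16+2, 25+0) = 36
r[10] = max(2+36, 4+32, 9+29, …, 25+2, 24+0) = 43
r[11] = max(2+43, 4+36, 9+32, …, 24+2, 34+0) = 45
r[12] = max(2+45, 4+43, 9+36, …, 34+2, 41+0) = 54
Maximum revenue is $54.
Now minimize piece count subject to staying optimal: for each k, pieces[k] = 1 + min over i with p[i]+r[k−i]=r[k] of pieces[k−i].
pieces[9] = 2
pieces[10] = 2
pieces[11] = 3
pieces[12] = 2

2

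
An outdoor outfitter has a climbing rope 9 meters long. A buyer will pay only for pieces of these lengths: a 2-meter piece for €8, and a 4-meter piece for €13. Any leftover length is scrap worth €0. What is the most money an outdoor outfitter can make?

Let f[k] be the best obtainable value from length k. For each k, try every first piece i and keep the best of price[i] + f[k−i].
f[1] = 0
f[2] = 8
f[3] = 8
f[4] = max(8+8, 13+0) = 16
f[5] = max(8+8, 13+0) = 16
f[6] = max(8+16, 13+8) = 24
f[7] = max(8+16, 13+8) = 24
f[8] = max(8+24, 13+16) = 32
f[9] = max(8+24, 13+16) = 32
One optimal cutting: pieces 2 + 2 + 2 + 2 with 1 meter of scrap → €32.

32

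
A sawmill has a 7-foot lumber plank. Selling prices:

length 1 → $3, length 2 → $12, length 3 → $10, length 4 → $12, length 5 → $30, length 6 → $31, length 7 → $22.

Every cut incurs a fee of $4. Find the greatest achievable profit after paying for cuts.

38

Let net[k] be the best obtainable value from length k. For each k, try every first piece i and keep the best of price[i] + net[k−i] minus the 4 cut fee when i<k.
net[1] = 3
net[2] = max(3+3-4, 12+0) = 12
net[3] = max(3+12-4, 12+3-4, 10+0) = 11
net[4] = max(3+11-4, 12+12-4, 10+3-4, 12+0) = 20
net[5] = max(3+20-4, 12+11-4, 10+12-4, 12+3-4, 30+0) = 30
net[6] = max(3+30-4, 12+20-4, 10+11-4, 12+12-4, 30+3-4, 31+0) = 31
net[7] = max(3+31-4, 12+30-4, 10+20-4, …, 31+3-4, 22+0) = 38
One optimal plan: pieces 5 + 2 (1 cut) → $42 − $4 = $38.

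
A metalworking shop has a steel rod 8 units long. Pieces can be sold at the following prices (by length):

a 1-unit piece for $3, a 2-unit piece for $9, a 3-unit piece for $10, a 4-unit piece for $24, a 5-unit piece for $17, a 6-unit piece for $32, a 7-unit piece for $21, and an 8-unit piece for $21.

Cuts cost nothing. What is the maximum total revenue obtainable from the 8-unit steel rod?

48

Consider every possible first cut. r[k] is the best of p[i]+r[k−i] over all sellable i≤k.
r[1] = 3
r[2] = max(3+3, 9+0) = 9
r[3] = max(3+9, 9+3, 10+0) = 12
r[4] = max(3+12, 9+9, 10+3, 24+0) = 24
r[5] = max(3+24, 9+12, 10+9, 24+3, 17+0) = 27
r[6] = max(3+27, 9+24, 10+12, 24+9, 17+3, 32+0) = 33
r[7] = max(3+33, 9+27, 10+24, …, 32+3, 21+0) = 36
r[8] = max(3+36, 9+33, 10+27, …, 21+3, 21+0) = 48
One optimal cutting: 4 + 4 → $24 + $24 = $48.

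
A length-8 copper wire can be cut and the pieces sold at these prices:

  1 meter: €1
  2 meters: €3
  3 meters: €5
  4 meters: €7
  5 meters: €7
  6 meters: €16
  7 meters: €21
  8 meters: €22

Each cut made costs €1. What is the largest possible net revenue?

22

Consider every possible first cut. net[k] is the best of p[i]+net[k−i] over all sellable i≤k, charging 1 whenever i<k.
net[1] = 1
net[2] = max(1+1-1, 3+0) = 3
net[3] = max(1+3-1, 3+1-1, 5+0) = 5
net[4] = max(1+5-1, 3+3-1, 5+1-1, 7+0) = 7
net[5] = max(1+7-1, 3+5-1, 5+3-1, 7+1-1, 7+0) = 7
net[6] = max(1+7-1, 3+7-1, 5+5-1, 7+3-1, 7+1-1, 16+0) = 16
net[7] = max(1+16-1, 3+7-1, 5+7-1, …, 16+1-1, 21+0) = 21
net[8] = max(1+21-1, 3+16-1, 5+7-1, …, 21+1-1, 22+0) = 22
Best is to make no cuts and sell whole for €22.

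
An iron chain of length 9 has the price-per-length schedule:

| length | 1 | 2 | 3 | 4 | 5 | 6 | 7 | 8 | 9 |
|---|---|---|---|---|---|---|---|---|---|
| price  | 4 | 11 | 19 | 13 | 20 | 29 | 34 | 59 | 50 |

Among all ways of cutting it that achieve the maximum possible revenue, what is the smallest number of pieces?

2

Consider every possible first cut. r[k] is the best of p[i]+r[k−i] over all sellable i≤k.
r[1] = 4
r[2] = max(4+4, 11+0) = 11
r[3] = max(4+11, 11+4, 19+0) = 19
r[4] = max(4+19, 11+11, 19+4, 13+0) = 23
r[5] = max(4+23, 11+19, 19+11, 13+4, 20+0) = 30
r[6] = max(4+30, 11+23, 19+19, 13+11, 20+4, 29+0) = 38
r[7] = max(4+38, 11+30, 19+23, …, 29+4, 34+0) = 42
r[8] = max(4+42, 11+38, 19+30, …, 34+4, 59+0) = 59
r[9] = max(4+59, 11+42, 19+38, …, 59+4, 50+0) = 63
Maximum revenue is $63.
Now minimize piece count subject to staying optimal: for each k, pieces[k] = 1 + min over i with p[i]+r[k−i]=r[k] of pieces[k−i].
pieces[6] = 2
pieces[7] = 3
pieces[8] = 1
pieces[9] = 2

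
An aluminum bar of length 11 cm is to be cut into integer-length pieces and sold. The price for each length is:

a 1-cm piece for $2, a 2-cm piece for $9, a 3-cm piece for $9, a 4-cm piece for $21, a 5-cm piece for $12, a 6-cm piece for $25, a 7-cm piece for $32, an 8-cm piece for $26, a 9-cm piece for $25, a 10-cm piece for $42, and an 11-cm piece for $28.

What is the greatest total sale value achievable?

Consider every possible first cut. r[k] is the best of p[i]+r[k−i] over all sellable i≤k.
r[1] = 2
r[2] = 9
r[3] = 11  (first piece 1, then r[2]=9)
r[4] = 21
r[5] = 23  (first piece 1, then r[4]=21)
r[6] = 30  (first piece 2, then r[4]=21)
r[7] = 32  (first piece 1, then r[6]=30)
r[8] = 42  (first piece 4, then r[4]=21)
r[9] = 44  (first piece 1, then r[8]=42)
r[10] = 51  (first piece 2, then r[8]=42)
r[11] = 53  (first piece 1, then r[10]=51)
One optimal cutting: 4 + 4 + 2 + 1 → $21 + $21 + $9 + $2 = $53.

53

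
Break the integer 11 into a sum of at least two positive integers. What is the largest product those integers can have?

54

Define P[k] = max over 1≤i<k of i · max(k−i, P[k−i]); the inner max lets the remainder stay uncut if that's better.
Small cases: P[2]=1, P[3]=2, P[4]=4, P[5]=6, P[6]=9.
P[7] = 2×max(5,6) = 2×6 = 12
P[8] = 2×max(6,9) = 2×9 = 18
P[9] = 3×max(6,9) = 3×9 = 27
P[10] = 2×max(8,18) = 2×18 = 36
P[11] = 2×max(9,27) = 2×27 = 54
One optimal split: 3 + 3 + 3 + 2; product 3×3×3×2 = 54.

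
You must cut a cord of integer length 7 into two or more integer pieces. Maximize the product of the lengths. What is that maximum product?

Fill P[k] for k=2..7: at each k try every first piece i and multiply by the better of (k−i) uncut or P[k−i].
P[2] = 1·max(1,0) = 1·1 = 1
P[3] = max(1·2, 2·1) = 2
P[4] = max(1·3, 2·2, 3·1) = 4
P[5] = max(1·4, 2·3, 3·2, 4·1) = 6
P[6] = max(1·6, 2·4, 3·3, 4·2, 5·1) = 9
P[7] = max(1·9, 2·6, 3·4, 4·3, 5·2, 6·1) = 12
One optimal split: 3 + 2 + 2; product 3·2·2 = 12.

12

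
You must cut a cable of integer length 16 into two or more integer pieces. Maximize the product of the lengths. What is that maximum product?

Fill m[k] for k=2..16: at each k try every first piece i and multiply by the better of (k−i) uncut or m[k−i].
m[2] = 1×max(1,0) = 1×1 = 1
m[3] = 1×max(2,1) = 1×2 = 2
m[4] = 2×max(2,1) = 2×2 = 4
m[5] = 2×max(3,2) = 2×3 = 6
m[6] = 3×max(3,2) = 3×3 = 9
m[7] = 2×max(5,6) = 2×6 = 12
m[8] = 2×max(6,9) = 2×9 = 18
m[9] = 3×max(6,9) = 3×9 = 27
m[10] = 2×max(8,18) = 2×18 = 36
m[11] = 2×max(9,27) = 2×27 = 54
m[12] = 3×max(9,27) = 3×27 = 81
m[13] = 2×max(11,54) = 2×54 = 108
m[14] = 2×max(12,81) = 2×81 = 162
m[15] = 3×max(12,81) = 3×81 = 243
m[16] = 2×max(14,162) = 2×162 = 324
One optimal split: 3 + 3 + 3 + 3 + 2 + 2; product 3×3×3×3×2×2 = 324.

324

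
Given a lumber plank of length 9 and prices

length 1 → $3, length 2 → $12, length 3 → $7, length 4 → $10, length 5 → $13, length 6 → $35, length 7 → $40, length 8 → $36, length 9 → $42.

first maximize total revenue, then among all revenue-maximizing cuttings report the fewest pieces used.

Let r[k] be the best obtainable value from length k. For each k, try every first piece i and keep the best of price[i] + r[k−i].
r[1] = 3
r[2] = 12
r[3] = 15  (first piece 1, then r[2]=12)
r[4] = 24  (first piece 2, then r[2]=12)
r[5] = 27  (first piece 1, then r[4]=24)
r[6] = 36  (first piece 2, then r[4]=24)
r[7] = 40
r[8] = 48  (first piece 2, then r[6]=36)
r[9] = 52  (first piece 2, then r[7]=40)
Maximum revenue is $52.
Now minimize piece count subject to staying optimal: for each k, pieces[k] = 1 + min over i with p[i]+r[k−i]=r[k] of pieces[k−i].
pieces[6] = 3
pieces[7] = 1
pieces[8] = 4
pieces[9] = 2

2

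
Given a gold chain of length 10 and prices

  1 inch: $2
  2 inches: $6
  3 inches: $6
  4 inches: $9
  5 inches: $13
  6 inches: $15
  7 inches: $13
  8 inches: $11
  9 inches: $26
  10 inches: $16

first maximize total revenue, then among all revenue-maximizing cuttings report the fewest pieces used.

Consider every possible first cut. r[k] is the best of p[i]+r[k−i] over all sellable i≤k.
r[1] = 2
r[2] = max(2+2, 6+0) = 6
r[3] = max(2+6, 6+2, 6+0) = 8
r[4] = max(2+8, 6+6, 6+2, 9+0) = 12
r[5] = max(2+12, 6+8, 6+6, 9+2, 13+0) = 14
r[6] = max(2+14, 6+12, 6+8, 9+6, 13+2, 15+0) = 18
r[7] = max(2+18, 6+14, 6+12, …, 15+2, 13+0) = 20
r[8] = max(2+20, 6+18, 6+14, …, 13+2, 11+0) = 24
r[9] = max(2+24, 6+20, 6+18, …, 11+2, 26+0) = 26
r[10] = max(2+26, 6+24, 6+20, …, 26+2, 16+0) = 30
Maximum revenue is $30.
Now minimize piece count subject to staying optimal: for each k, pieces[k] = 1 + min over i with p[i]+r[k−i]=r[k] of pieces[k−i].
pieces[7] = 4
pieces[8] = 4
pieces[9] = 1
pieces[10] = 5

5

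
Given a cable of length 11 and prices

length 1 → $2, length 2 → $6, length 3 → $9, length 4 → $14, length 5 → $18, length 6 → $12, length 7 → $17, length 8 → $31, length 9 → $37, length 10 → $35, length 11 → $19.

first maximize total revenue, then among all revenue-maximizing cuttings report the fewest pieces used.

Let r[k] be the best obtainable value from length k. For each k, try every first piece i and keep the best of price[i] + r[k−i].
r[1] = 2
r[2] = max(2+2, 6+0) = 6
r[3] = max(2+6, 6+2, 9+0) = 9
r[4] = max(2+9, 6+6, 9+2, 14+0) = 14
r[5] = max(2+14, 6+9, 9+6, 14+2, 18+0) = 18
r[6] = max(2+18, 6+14, 9+9, 14+6, 18+2, 12+0) = 20
r[7] = max(2+20, 6+18, 9+14, …, 12+2, 17+0) = 24
r[8] = max(2+24, 6+20, 9+18, …, 17+2, 31+0) = 31
r[9] = max(2+31, 6+24, 9+20, …, 31+2, 37+0) = 37
r[10] = max(2+37, 6+31, 9+24, …, 37+2, 35+0) = 39
r[11] = max(2+39, 6+37, 9+31, …, 35+2, 19+0) = 43
Maximum revenue is $43.
Now minimize piece count subject to staying optimal: for each k, pieces[k] = 1 + min over i with p[i]+r[k−i]=r[k] of pieces[k−i].
pieces[8] = 1
pieces[9] = 1
pieces[10] = 2
pieces[11] = 2

2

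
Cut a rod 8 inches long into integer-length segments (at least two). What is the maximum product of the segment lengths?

Let f[k] be the best product for length k (with at least one cut). For each first piece i, the rest contributes max(k−i, f[k−i]).
f[2] = 1*max(1,0) = 1*1 = 1
f[3] = max(1*2, 2*1) = 2
f[4] = max(1*3, 2*2, 3*1) = 4
f[5] = max(1*4, 2*3, 3*2, 4*1) = 6
f[6] = max(1*6, 2*4, 3*3, 4*2, 5*1) = 9
f[7] = max(1*9, 2*6, 3*4, 4*3, 5*2, 6*1) = 12
f[8] = max(1*12, 2*9, 3*6, …, 6*2, 7*1) = 18
One optimal split: 3 + 3 + 2; product 3*3*2 = 18.

18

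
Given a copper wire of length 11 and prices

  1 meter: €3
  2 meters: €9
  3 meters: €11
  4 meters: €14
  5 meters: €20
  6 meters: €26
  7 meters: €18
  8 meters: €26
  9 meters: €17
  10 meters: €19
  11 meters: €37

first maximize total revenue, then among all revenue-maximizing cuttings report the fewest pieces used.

6

Consider every possible first cut. r[k] is the best of p[i]+r[k−i] over all sellable i≤k.
r[1] = 3
r[2] = max(3+3, 9+0) = 9
r[3] = max(3+9, 9+3, 11+0) = 12
r[4] = max(3+12, 9+9, 11+3, 14+0) = 18
r[5] = max(3+18, 9+12, 11+9, 14+3, 20+0) = 21
r[6] = max(3+21, 9+18, 11+12, 14+9, 20+3, 26+0) = 27
r[7] = max(3+27, 9+21, 11+18, …, 26+3, 18+0) = 30
r[8] = max(3+30, 9+27, 11+21, …, 18+3, 26+0) = 36
r[9] = max(3+36, 9+30, 11+27, …, 26+3, 17+0) = 39
r[10] = max(3+39, 9+36, 11+30, …, 17+3, 19+0) = 45
r[11] = max(3+45, 9+39, 11+36, …, 19+3, 37+0) = 48
Maximum revenue is €48.
Now minimize piece count subject to staying optimal: for each k, pieces[k] = 1 + min over i with p[i]+r[k−i]=r[k] of pieces[k−i].
pieces[8] = 4
pieces[9] = 5
pieces[10] = 5
pieces[11] = 6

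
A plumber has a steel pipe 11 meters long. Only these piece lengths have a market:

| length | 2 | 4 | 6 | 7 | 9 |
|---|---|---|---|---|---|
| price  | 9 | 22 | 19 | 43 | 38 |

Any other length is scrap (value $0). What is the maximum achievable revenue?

65

Consider every possible first cut. r[k] is the best of p[i]+r[k−i] over all sellable i≤k.
r[1] = 0
r[2] = 9
r[3] = 9
r[4] = 22
r[5] = 22
r[6] = 31  (first piece 2, then r[4]=22)
r[7] = 43
r[8] = 44  (first piece 4, then r[4]=22)
r[9] = 52  (first piece 2, then r[7]=43)
r[10] = 53  (first piece 2, then r[8]=44)
r[11] = 65  (first piece 4, then r[7]=43)
One optimal cutting: 7 + 4 → $65.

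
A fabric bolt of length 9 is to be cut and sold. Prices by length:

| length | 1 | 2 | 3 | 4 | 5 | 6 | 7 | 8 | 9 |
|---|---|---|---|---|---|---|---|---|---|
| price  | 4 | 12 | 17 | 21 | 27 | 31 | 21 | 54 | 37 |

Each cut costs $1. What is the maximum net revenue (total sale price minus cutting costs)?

Build r[k] bottom-up: r[k] = max over allowed piece i of (p[i] + r[k−i]) − 1 per cut.
r[1] = 4
r[2] = max(4+4-1, 12+0) = 12
r[3] = max(4+12-1, 12+4-1, 17+0) = 17
r[4] = max(4+17-1, 12+12-1, 17+4-1, 21+0) = 23
r[5] = max(4+23-1, 12+17-1, 17+12-1, 21+4-1, 27+0) = 28
r[6] = max(4+28-1, 12+23-1, 17+17-1, 21+12-1, 27+4-1, 31+0) = 34
r[7] = max(4+34-1, 12+28-1, 17+23-1, …, 31+4-1, 21+0) = 39
r[8] = max(4+39-1, 12+34-1, 17+28-1, …, 21+4-1, 54+0) = 54
r[9] = max(4+54-1, 12+39-1, 17+34-1, …, 54+4-1, 37+0) = 57
One optimal plan: pieces 8 + 1 (1 cut) → $58 − $1 = $57.

57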